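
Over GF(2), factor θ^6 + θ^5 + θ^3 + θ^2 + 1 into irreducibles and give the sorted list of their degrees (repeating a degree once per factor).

Write g(θ) = θ^6 + θ^5 + θ^3 + θ^2 + 1.
Roots in GF(2): g(0) = 1; g(1) = 1.
Complete factorization: g(θ) = (θ^6 + θ^5 + θ^3 + θ^2 + 1).
Factor degrees with multiplicity: 6 = 6.

6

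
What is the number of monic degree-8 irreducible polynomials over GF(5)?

By the necklace-counting formula, N_5(8) = (1/8) Σ_{d|8} μ(8/d)·5^d.
Divisors of 8: 1, 2, 4, 8; μ(8/d) for each: 0, 0, -1, 1.
Σ = − 5^4 + 5^8 = 390000.
N = 390000/8 = 48750.

48750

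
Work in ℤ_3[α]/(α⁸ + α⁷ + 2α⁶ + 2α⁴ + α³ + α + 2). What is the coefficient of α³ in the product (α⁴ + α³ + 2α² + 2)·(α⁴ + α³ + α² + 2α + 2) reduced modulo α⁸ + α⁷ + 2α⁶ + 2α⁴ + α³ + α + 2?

Multiply in ℤ_3[α]: (α⁴ + α³ + 2α² + 2)·(α⁴ + α³ + α² + 2α + 2) = α⁸ + 2α⁷ + α⁶ + 2α⁵ + 2α⁴ + 2α³ + α + 1.
Reduce using α⁸ ≡ 2α⁷ + α⁶ + α⁴ + 2α³ + 2α + 1 (mod α⁸ + α⁷ + 2α⁶ + 2α⁴ + α³ + α + 2).
Reduced: α⁷ + 2α⁶ + 2α⁵ + α³ + 2.

1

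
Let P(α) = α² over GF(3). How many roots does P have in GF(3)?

Evaluate at each of the 3 elements of GF(3):
P(0) = 0 → root; P(1) = 1; P(2) = 1.
Roots: {0}.

1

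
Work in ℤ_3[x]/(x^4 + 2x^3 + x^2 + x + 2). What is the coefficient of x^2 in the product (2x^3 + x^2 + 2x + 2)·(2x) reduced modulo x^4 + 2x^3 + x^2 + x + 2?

Multiply in ℤ_3[x]: (2x^3 + x^2 + 2x + 2)·(2x) = x^4 + 2x^3 + x^2 + x.
Reduce using x^4 ≡ x^3 + 2x^2 + 2x + 1 (mod x^4 + 2x^3 + x^2 + x + 2).
Reduced: 1.

0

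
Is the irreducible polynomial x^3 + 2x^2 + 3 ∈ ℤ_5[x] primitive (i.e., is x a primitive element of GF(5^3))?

Write f(x) = x^3 + 2x^2 + 3.
|GF(5^3)^×| = 5^3 − 1 = 124. Prime factorization: 124 = 2^2·31.
f is primitive ⇔ x has order 124 in GF(5)[x]/(f), i.e. x^(124/q) ≠ 1 for each prime q | 124.
x^(62) mod f = 4.
x^(4) mod f = 4x^2 + 2x + 1.
None equal 1, so x has full order 124; f is primitive.

Yes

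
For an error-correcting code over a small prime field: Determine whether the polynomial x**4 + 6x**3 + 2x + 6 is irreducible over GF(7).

Write P(x) = x**4 + 6x**3 + 2x + 6.
Check for roots in GF(7): P(0) = 6; P(1) = 1; P(2) = 4; P(3) = 3; P(4) = 3; P(5) = 5; P(6) = 6.
No roots, so no linear factors.
Degree-2 irreducible divisors: test the 21 monic irreducibles of degree 2 over GF(7).
None of them divide P (all give nonzero remainder).
No irreducible factor of degree ≤ 2 exists, so P is irreducible over GF(7).

Yes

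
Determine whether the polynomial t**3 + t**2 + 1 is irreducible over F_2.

Write m(t) = t**3 + t**2 + 1.
Check for roots in F_2: m(0) = 1; m(1) = 1.
No roots. A degree-3 polynomial over a field with no linear factor is irreducible.

Yes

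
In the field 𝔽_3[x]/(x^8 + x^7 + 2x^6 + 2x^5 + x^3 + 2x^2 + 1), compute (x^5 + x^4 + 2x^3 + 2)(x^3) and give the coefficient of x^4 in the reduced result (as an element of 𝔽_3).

Multiply in 𝔽_3[x]: (x^5 + x^4 + 2x^3 + 2)·(x^3) = x^8 + x^7 + 2x^6 + 2x^3.
Reduce using x^8 ≡ 2x^7 + x^6 + x^5 + 2x^3 + x^2 + 2 (mod x^8 + x^7 + 2x^6 + 2x^5 + x^3 + 2x^2 + 1).
Reduced: x^5 + x^3 + x^2 + 2.

0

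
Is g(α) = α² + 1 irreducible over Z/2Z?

No

Check for roots in Z/2Z: g(0) = 1; g(1) = 0 → root.
g(1) = 0, so (α − 1) divides g(α); g is reducible.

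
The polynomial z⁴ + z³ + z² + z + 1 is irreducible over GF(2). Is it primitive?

Write f(z) = z⁴ + z³ + z² + z + 1.
|GF(2^4)^×| = 2^4 − 1 = 15. Prime factorization: 15 = 3·5.
f is primitive ⇔ z has order 15 in GF(2)[z]/(f), i.e. z^(15/q) ≠ 1 for each prime q | 15.
z^(5) mod f = 1
z^(3) mod f = z³.
Since z^(5) = 1, the order of z divides 5 < 15; not primitive.

No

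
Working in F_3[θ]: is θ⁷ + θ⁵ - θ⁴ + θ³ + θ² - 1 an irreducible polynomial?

Write g(θ) = θ⁷ + θ⁵ - θ⁴ + θ³ + θ² - 1.
Check for roots in F_3: g(0) = 2; g(1) = 2; g(2) = 2.
No roots, so no linear factors.
Monic irreducibles of degree 2 over GF(3): θ² + 1, θ² + θ - 1, θ² - θ - 1.
None of them divide g (all give nonzero remainder).
Degree-3 irreducible divisors: test the 8 monic irreducibles of degree 3 over GF(3).
None of them divide g (all give nonzero remainder).
No irreducible factor of degree ≤ 3 exists, so g is irreducible over GF(3).

Yes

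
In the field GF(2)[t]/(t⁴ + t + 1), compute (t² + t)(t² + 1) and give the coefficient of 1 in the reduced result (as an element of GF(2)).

Multiply in GF(2)[t]: (t² + t)·(t² + 1) = t⁴ + t³ + t² + t.
Reduce using t⁴ ≡ t + 1 (mod t⁴ + t + 1).
Reduced: t³ + t² + 1.

1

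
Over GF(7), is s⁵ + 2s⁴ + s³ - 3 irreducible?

Yes

Write m(s) = s⁵ + 2s⁴ + s³ - 3.
Check for roots in GF(7): m(0) = 4; m(1) = 1; m(2) = 6; m(3) = 2; m(4) = 1; m(5) = 3; m(6) = 4.
No roots, so no linear factors.
Degree-2 irreducible divisors: test the 21 monic irreducibles of degree 2 over GF(7).
None of them divide m (all give nonzero remainder).
No irreducible factor of degree ≤ 2 exists, so m is irreducible over GF(7).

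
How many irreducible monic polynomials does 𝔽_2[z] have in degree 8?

The number of monic irreducibles of degree 8 over GF(2) is (1/8)·Σ_{d∣8} μ(8/d) 2^d.
Divisors of 8: 1, 2, 4, 8; μ(8/d) for each: 0, 0, -1, 1.
Σ = − 2^4 + 2^8 = 240.
N = 240/8 = 30.

30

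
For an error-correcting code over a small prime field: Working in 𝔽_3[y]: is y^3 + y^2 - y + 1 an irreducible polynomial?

Yes

Write f(y) = y^3 + y^2 - y + 1.
Check for roots in 𝔽_3: f(0) = 1; f(1) = 2; f(2) = 2.
No roots. A degree-3 polynomial over a field with no linear factor is irreducible.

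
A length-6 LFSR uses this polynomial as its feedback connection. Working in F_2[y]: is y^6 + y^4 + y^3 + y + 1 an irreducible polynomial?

Yes

Write f(y) = y^6 + y^4 + y^3 + y + 1.
Check for roots in F_2: f(0) = 1; f(1) = 1.
No roots, so no linear factors.
Monic irreducibles of degree 2 over GF(2): y^2 + y + 1.
None of them divide f (all give nonzero remainder).
Monic irreducibles of degree 3 over GF(2): y^3 + y + 1, y^3 + y^2 + 1.
None of them divide f (all give nonzero remainder).
No irreducible factor of degree ≤ 3 exists, so f is irreducible over GF(2).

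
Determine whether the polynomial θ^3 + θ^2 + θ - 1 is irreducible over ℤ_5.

Write f(θ) = θ^3 + θ^2 + θ - 1.
Check for roots in ℤ_5: f(0) = 4; f(1) = 2; f(2) = 3; f(3) = 3; f(4) = 3.
No roots. A degree-3 polynomial over a field with no linear factor is irreducible.

Yes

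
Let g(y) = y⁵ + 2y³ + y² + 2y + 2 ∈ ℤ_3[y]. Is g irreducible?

Check for roots in ℤ_3: g(0) = 2; g(1) = 2; g(2) = 1.
No roots, so no linear factors.
Monic irreducibles of degree 2 over GF(3): y² + 1, y² + y + 2, y² + 2y + 2.
None of them divide g (all give nonzero remainder).
No irreducible factor of degree ≤ 2 exists, so g is irreducible over GF(3).

Yes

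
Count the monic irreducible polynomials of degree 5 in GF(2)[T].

6

Gauss's count: N_{2}(5) = (1/5) Σ_{d|5} μ(5/d)·2^d.
Divisors of 5: 1, 5; μ(5/d) for each: -1, 1.
Σ = − 2^1 + 2^5 = 30.
N = 30/5 = 6.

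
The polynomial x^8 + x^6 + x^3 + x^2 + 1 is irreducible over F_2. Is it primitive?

Write f(x) = x^8 + x^6 + x^3 + x^2 + 1.
|GF(2^8)^×| = 2^8 − 1 = 255. Prime factorization: 255 = 3·5·17.
f is primitive ⇔ x has order 255 in GF(2)[x]/(f), i.e. x^(255/q) ≠ 1 for each prime q | 255.
x^(85) mod f = x^4 + x^3 + x^2.
x^(51) mod f = x^7 + x^5.
x^(15) mod f = x^6 + x^5 + x^4 + x^3 + x^2.
None equal 1, so x has full order 255; f is primitive.

Yes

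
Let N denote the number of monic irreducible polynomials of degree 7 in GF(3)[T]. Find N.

x^(3^7) − x is the product of all monic irreducibles of degree dividing 7; Möbius inversion gives N = (1/7) Σ μ(7/d)·3^d.
Divisors of 7: 1, 7; μ(7/d) for each: -1, 1.
Σ = − 3^1 + 3^7 = 2184.
N = 2184/7 = 312.

312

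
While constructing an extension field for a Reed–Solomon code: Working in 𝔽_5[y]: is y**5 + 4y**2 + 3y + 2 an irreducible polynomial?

Write f(y) = y**5 + 4y**2 + 3y + 2.
Check for roots in 𝔽_5: f(0) = 2; f(1) = 0 → root; f(2) = 1; f(3) = 0 → root; f(4) = 2.
f(1) = 0, so (y − 1) divides f(y); f is reducible.

No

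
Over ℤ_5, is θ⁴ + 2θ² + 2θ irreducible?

Write m(θ) = θ⁴ + 2θ² + 2θ.
Check for roots in ℤ_5: m(0) = 0 → root; m(1) = 0 → root; m(2) = 3; m(3) = 0 → root; m(4) = 1.
m(0) = 0, so (θ) divides m(θ); m is reducible.

No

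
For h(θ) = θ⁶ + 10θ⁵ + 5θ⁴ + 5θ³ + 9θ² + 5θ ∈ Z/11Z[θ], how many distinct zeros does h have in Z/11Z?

Evaluate at each of the 11 elements of Z/11Z:
h(0) = 0 → root; h(1) = 2; h(2) = 0 → root; h(3) = 0 → root; h(4) = 7; h(5) = 0 → root; h(6) = 0 → root; h(7) = 0 → root; h(8) = 10; h(9) = 8; h(10) = 6.
Roots: {0, 2, 3, 5, 6, 7}.

6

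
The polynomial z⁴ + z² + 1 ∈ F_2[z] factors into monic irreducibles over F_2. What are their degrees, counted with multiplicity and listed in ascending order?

Write g(z) = z⁴ + z² + 1.
Roots in F_2: g(0) = 1; g(1) = 1.
Complete factorization: g(z) = (z² + z + 1)^2.
Factor degrees with multiplicity: 2 + 2 = 4.

2, 2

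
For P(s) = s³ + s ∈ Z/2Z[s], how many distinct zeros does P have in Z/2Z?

2

Evaluate at each of the 2 elements of Z/2Z:
P(0) = 0 → root; P(1) = 0 → root.
Roots: {0, 1}.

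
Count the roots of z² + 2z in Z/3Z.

Write g(z) = z² + 2z.
Evaluate at each of the 3 elements of Z/3Z:
g(0) = 0 → root; g(1) = 0 → root; g(2) = 2.
Roots: {0, 1}.

2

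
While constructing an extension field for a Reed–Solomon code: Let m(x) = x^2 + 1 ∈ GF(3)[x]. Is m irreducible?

Yes

Check for roots in GF(3): m(0) = 1; m(1) = 2; m(2) = 2.
No roots. A degree-2 polynomial over a field with no linear factor is irreducible.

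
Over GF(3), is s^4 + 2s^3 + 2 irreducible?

Yes

Write P(s) = s^4 + 2s^3 + 2.
Check for roots in GF(3): P(0) = 2; P(1) = 2; P(2) = 1.
No roots, so no linear factors.
Monic irreducibles of degree 2 over GF(3): s^2 + 1, s^2 + s + 2, s^2 + 2s + 2.
None of them divide P (all give nonzero remainder).
No irreducible factor of degree ≤ 2 exists, so P is irreducible over GF(3).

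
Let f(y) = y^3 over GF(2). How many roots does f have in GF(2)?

1

Evaluate at each of the 2 elements of GF(2):
f(0) = 0 → root; f(1) = 1.
Roots: {0}.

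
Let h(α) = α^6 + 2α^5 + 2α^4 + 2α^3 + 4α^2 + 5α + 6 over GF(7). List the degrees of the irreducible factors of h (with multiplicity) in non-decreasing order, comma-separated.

1, 1, 2, 2

Linear factors from roots: (α + 3), (α + 2).
Complete factorization: h(α) = (α + 2)·(α + 3)·(α^2 + α + 3)·(α^2 + 3α + 5).
Factor degrees with multiplicity: 1 + 1 + 2 + 2 = 6.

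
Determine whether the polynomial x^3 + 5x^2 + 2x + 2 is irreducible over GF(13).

Yes

Write g(x) = x^3 + 5x^2 + 2x + 2.
Check each element of GF(13) for a root: g(0)=2, g(1)=10, g(2)=8, g(3)=2, g(4)=11, g(5)=2, g(6)=7, g(7)=6, g(8)=5, g(9)=10, g(10)=1, g(11)=10, g(12)=4.
No roots. A degree-3 polynomial over a field with no linear factor is irreducible.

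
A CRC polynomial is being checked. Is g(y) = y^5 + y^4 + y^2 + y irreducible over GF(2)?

No

Check for roots in GF(2): g(0) = 0 → root; g(1) = 0 → root.
g(0) = 0, so (y) divides g(y); g is reducible.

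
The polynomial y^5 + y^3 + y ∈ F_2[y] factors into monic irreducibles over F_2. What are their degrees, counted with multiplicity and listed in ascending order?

1, 2, 2

Write h(y) = y^5 + y^3 + y.
Roots in F_2: h(0) = 0 → root; h(1) = 1.
Linear factors from roots: (y).
Complete factorization: h(y) = (y)·(y^2 + y + 1)^2.
Factor degrees with multiplicity: 1 + 2 + 2 = 5.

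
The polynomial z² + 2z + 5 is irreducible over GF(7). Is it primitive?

Yes

Write f(z) = z² + 2z + 5.
|GF(7^2)^×| = 7^2 − 1 = 48. Prime factorization: 48 = 2^4·3.
f is primitive ⇔ z has order 48 in GF(7)[z]/(f), i.e. z^(48/q) ≠ 1 for each prime q | 48.
z^(24) mod f = 6.
z^(16) mod f = 4.
None equal 1, so z has full order 48; f is primitive.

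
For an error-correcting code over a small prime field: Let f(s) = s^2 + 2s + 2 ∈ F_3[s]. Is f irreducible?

Check for roots in F_3: f(0) = 2; f(1) = 2; f(2) = 1.
No roots. A degree-2 polynomial over a field with no linear factor is irreducible.

Yes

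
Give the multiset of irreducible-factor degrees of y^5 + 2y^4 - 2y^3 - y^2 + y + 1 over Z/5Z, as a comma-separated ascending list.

Write h(y) = y^5 + 2y^4 - 2y^3 - y^2 + y + 1.
Roots in Z/5Z: h(0) = 1; h(1) = 2; h(2) = 2; h(3) = 1; h(4) = 2.
Complete factorization: h(y) = (y^5 + 2y^4 - 2y^3 - y^2 + y + 1).
Factor degrees with multiplicity: 5 = 5.

5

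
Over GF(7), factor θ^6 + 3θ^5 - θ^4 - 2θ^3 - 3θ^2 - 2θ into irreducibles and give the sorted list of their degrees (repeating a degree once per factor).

Write g(θ) = θ^6 + 3θ^5 - θ^4 - 2θ^3 - 3θ^2 - 2θ.
Linear factors from roots: (θ), (θ - 2).
Complete factorization: g(θ) = (θ)·(θ - 2)·(θ^2 + θ - 1)·(θ^2 - 3θ - 1).
Factor degrees with multiplicity: 1 + 1 + 2 + 2 = 6.

1, 1, 2, 2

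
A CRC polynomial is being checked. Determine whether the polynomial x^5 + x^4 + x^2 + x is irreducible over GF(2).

Write h(x) = x^5 + x^4 + x^2 + x.
Check for roots in GF(2): h(0) = 0 → root; h(1) = 0 → root.
h(0) = 0, so (x) divides h(x); h is reducible.

No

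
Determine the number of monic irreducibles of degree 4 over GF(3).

Gauss's count: N_{3}(4) = (1/4) Σ_{d|4} μ(4/d)·3^d.
Divisors of 4: 1, 2, 4; μ(4/d) for each: 0, -1, 1.
Σ = − 3^2 + 3^4 = 72.
N = 72/4 = 18.

18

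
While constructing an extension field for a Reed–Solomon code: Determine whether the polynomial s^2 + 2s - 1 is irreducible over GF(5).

Yes

Write P(s) = s^2 + 2s - 1.
Check for roots in GF(5): P(0) = 4; P(1) = 2; P(2) = 2; P(3) = 4; P(4) = 3.
No roots. A degree-2 polynomial over a field with no linear factor is irreducible.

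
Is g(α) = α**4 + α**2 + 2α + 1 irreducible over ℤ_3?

Yes

Check for roots in ℤ_3: g(0) = 1; g(1) = 2; g(2) = 1.
No roots, so no linear factors.
Monic irreducibles of degree 2 over GF(3): α**2 + 1, α**2 + α + 2, α**2 + 2α + 2.
None of them divide g (all give nonzero remainder).
No irreducible factor of degree ≤ 2 exists, so g is irreducible over GF(3).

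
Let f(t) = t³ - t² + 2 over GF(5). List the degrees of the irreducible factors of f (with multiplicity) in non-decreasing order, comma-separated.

1, 1, 1

Roots in GF(5): f(0) = 2; f(1) = 2; f(2) = 1; f(3) = 0 → root; f(4) = 0 → root.
Linear factors from roots: (t + 2), (t + 1).
Complete factorization: f(t) = (t + 2)·(t + 1)^2.
Factor degrees with multiplicity: 1 + 1 + 1 = 3.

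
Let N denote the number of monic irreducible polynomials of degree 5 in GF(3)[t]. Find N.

48

By the necklace-counting formula, N_3(5) = (1/5) Σ_{d|5} μ(5/d)·3^d.
Divisors of 5: 1, 5; μ(5/d) for each: -1, 1.
Σ = − 3^1 + 3^5 = 240.
N = 240/5 = 48.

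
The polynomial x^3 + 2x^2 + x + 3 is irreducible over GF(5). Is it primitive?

Yes

Write f(x) = x^3 + 2x^2 + x + 3.
|GF(5^3)^×| = 5^3 − 1 = 124. Prime factorization: 124 = 2^2·31.
f is primitive ⇔ x has order 124 in GF(5)[x]/(f), i.e. x^(124/q) ≠ 1 for each prime q | 124.
x^(62) mod f = 4.
x^(4) mod f = 3x^2 + 4x + 1.
None equal 1, so x has full order 124; f is primitive.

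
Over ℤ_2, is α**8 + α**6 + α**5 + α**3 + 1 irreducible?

Write h(α) = α**8 + α**6 + α**5 + α**3 + 1.
Check for roots in ℤ_2: h(0) = 1; h(1) = 1.
No roots, so no linear factors.
Monic irreducibles of degree 2 over GF(2): α**2 + α + 1.
None of them divide h (all give nonzero remainder).
Monic irreducibles of degree 3 over GF(2): α**3 + α + 1, α**3 + α**2 + 1.
None of them divide h (all give nonzero remainder).
Monic irreducibles of degree 4 over GF(2): α**4 + α + 1, α**4 + α**3 + 1, α**4 + α**3 + α**2 + α + 1.
None of them divide h (all give nonzero remainder).
No irreducible factor of degree ≤ 4 exists, so h is irreducible over GF(2).

Yes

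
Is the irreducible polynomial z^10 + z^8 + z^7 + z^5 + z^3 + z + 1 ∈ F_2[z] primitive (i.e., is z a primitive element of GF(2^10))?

No

Write f(z) = z^10 + z^8 + z^7 + z^5 + z^3 + z + 1.
|GF(2^10)^×| = 2^10 − 1 = 1023. Prime factorization: 1023 = 3·11·31.
f is primitive ⇔ z has order 1023 in GF(2)[z]/(f), i.e. z^(1023/q) ≠ 1 for each prime q | 1023.
z^(341) mod f = 1
z^(93) mod f = z^8 + z^7 + z^6 + z^5 + z^4 + z^3 + z.
z^(33) mod f = z^8 + z^7 + z^6 + z^2.
Since z^(341) = 1, the order of z divides 341 < 1023; not primitive.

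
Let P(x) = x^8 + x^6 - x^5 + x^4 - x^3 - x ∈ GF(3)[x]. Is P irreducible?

No

Check for roots in GF(3): P(0) = 0 → root; P(1) = 0 → root; P(2) = 0 → root.
P(0) = 0, so (x) divides P(x); P is reducible.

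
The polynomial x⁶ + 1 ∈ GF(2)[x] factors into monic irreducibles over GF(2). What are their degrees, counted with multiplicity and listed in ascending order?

1, 1, 2, 2

Write g(x) = x⁶ + 1.
Roots in GF(2): g(0) = 1; g(1) = 0 → root.
Linear factors from roots: (x + 1).
Complete factorization: g(x) = (x + 1)^2·(x² + x + 1)^2.
Factor degrees with multiplicity: 1 + 1 + 2 + 2 = 6.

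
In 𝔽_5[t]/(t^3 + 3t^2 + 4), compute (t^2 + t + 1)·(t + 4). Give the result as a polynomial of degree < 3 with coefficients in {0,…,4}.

2t^2

Multiply in 𝔽_5[t]: (t^2 + t + 1)·(t + 4) = t^3 + 4.
Reduce using t^3 ≡ 2t^2 + 1 (mod t^3 + 3t^2 + 4).
Reduced: 2t^2.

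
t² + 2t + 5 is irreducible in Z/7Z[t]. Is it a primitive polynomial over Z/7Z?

Write f(t) = t² + 2t + 5.
|GF(7^2)^×| = 7^2 − 1 = 48. Prime factorization: 48 = 2^4·3.
f is primitive ⇔ t has order 48 in GF(7)[t]/(f), i.e. t^(48/q) ≠ 1 for each prime q | 48.
t^(24) mod f = 6.
t^(16) mod f = 4.
None equal 1, so t has full order 48; f is primitive.

Yes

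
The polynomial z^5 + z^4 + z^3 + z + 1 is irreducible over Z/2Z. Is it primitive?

Write f(z) = z^5 + z^4 + z^3 + z + 1.
|GF(2^5)^×| = 2^5 − 1 = 31. Prime factorization: 31 = 31.
f is primitive ⇔ z has order 31 in GF(2)[z]/(f), i.e. z^(31/q) ≠ 1 for each prime q | 31.
z^(1) mod f = z.
None equal 1, so z has full order 31; f is primitive.

Yes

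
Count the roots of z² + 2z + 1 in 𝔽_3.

Write g(z) = z² + 2z + 1.
Evaluate at each of the 3 elements of 𝔽_3:
g(0) = 1; g(1) = 1; g(2) = 0 → root.
Roots: {2}.

1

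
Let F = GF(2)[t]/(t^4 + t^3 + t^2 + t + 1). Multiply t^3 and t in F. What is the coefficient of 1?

1

Multiply in GF(2)[t]: (t^3)·(t) = t^4.
Reduce using t^4 ≡ t^3 + t^2 + t + 1 (mod t^4 + t^3 + t^2 + t + 1).
Reduced: t^3 + t^2 + t + 1.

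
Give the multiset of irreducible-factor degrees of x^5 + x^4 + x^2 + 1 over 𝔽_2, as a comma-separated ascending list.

1, 4

Write g(x) = x^5 + x^4 + x^2 + 1.
Roots in 𝔽_2: g(0) = 1; g(1) = 0 → root.
Linear factors from roots: (x + 1).
Complete factorization: g(x) = (x + 1)·(x^4 + x + 1).
Factor degrees with multiplicity: 1 + 4 = 5.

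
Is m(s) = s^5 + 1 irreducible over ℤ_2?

No

Check for roots in ℤ_2: m(0) = 1; m(1) = 0 → root.
m(1) = 0, so (s − 1) divides m(s); m is reducible.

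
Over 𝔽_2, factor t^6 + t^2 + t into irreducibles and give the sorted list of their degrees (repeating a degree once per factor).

Write h(t) = t^6 + t^2 + t.
Roots in 𝔽_2: h(0) = 0 → root; h(1) = 1.
Linear factors from roots: (t).
Complete factorization: h(t) = (t)·(t^2 + t + 1)·(t^3 + t^2 + 1).
Factor degrees with multiplicity: 1 + 2 + 3 = 6.

1, 2, 3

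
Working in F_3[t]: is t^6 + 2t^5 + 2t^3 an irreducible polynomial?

No

Write P(t) = t^6 + 2t^5 + 2t^3.
Check for roots in F_3: P(0) = 0 → root; P(1) = 2; P(2) = 0 → root.
P(0) = 0, so (t) divides P(t); P is reducible.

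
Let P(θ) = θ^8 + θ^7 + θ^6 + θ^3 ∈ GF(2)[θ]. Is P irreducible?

No

Check for roots in GF(2): P(0) = 0 → root; P(1) = 0 → root.
P(0) = 0, so (θ) divides P(θ); P is reducible.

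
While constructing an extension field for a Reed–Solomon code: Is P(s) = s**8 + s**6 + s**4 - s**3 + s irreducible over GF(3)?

Check for roots in GF(3): P(0) = 0 → root; P(1) = 0 → root; P(2) = 0 → root.
P(0) = 0, so (s) divides P(s); P is reducible.

No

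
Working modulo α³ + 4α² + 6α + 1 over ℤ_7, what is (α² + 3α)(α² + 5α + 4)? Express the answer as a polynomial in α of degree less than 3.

4α^2 + α + 3

Multiply in ℤ_7[α]: (α² + 3α)·(α² + 5α + 4) = α⁴ + α³ + 5α² + 5α.
Reduce using α³ ≡ 3α² + α + 6 (mod α³ + 4α² + 6α + 1).
Reduced: 4α² + α + 3.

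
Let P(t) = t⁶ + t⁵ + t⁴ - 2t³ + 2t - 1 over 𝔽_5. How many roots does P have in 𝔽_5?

Evaluate at each of the 5 elements of 𝔽_5:
P(0) = 4; P(1) = 2; P(2) = 4; P(3) = 4; P(4) = 0 → root.
Roots: {4}.

1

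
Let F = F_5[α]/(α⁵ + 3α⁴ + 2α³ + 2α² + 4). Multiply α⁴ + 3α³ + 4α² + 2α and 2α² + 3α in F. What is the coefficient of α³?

Multiply in F_5[α]: (α⁴ + 3α³ + 4α² + 2α)·(2α² + 3α) = 2α⁶ + 4α⁵ + 2α⁴ + α³ + α².
Reduce using α⁵ ≡ 2α⁴ + 3α³ + 3α² + 1 (mod α⁵ + 3α⁴ + 2α³ + 2α² + 4).
Reduced: 4α⁴ + α³ + 2α + 3.

1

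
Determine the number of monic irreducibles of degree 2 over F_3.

Gauss's count: N_{3}(2) = (1/2) Σ_{d|2} μ(2/d)·3^d.
Divisors of 2: 1, 2; μ(2/d) for each: -1, 1.
Σ = − 3^1 + 3^2 = 6.
N = 6/2 = 3.

3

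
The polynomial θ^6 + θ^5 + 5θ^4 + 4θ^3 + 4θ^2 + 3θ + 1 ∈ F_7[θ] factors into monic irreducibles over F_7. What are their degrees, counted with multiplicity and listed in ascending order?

1, 1, 2, 2

Write f(θ) = θ^6 + θ^5 + 5θ^4 + 4θ^3 + 4θ^2 + 3θ + 1.
Linear factors from roots: (θ + 5), (θ + 2).
Complete factorization: f(θ) = (θ + 2)·(θ + 5)·(θ^2 + 3θ + 6)·(θ^2 + 5θ + 2).
Factor degrees with multiplicity: 1 + 1 + 2 + 2 = 6.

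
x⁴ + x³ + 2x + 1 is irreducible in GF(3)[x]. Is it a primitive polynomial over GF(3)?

No

Write f(x) = x⁴ + x³ + 2x + 1.
|GF(3^4)^×| = 3^4 − 1 = 80. Prime factorization: 80 = 2^4·5.
f is primitive ⇔ x has order 80 in GF(3)[x]/(f), i.e. x^(80/q) ≠ 1 for each prime q | 80.
x^(40) mod f = 1
x^(16) mod f = 2x² + x + 1.
Since x^(40) = 1, the order of x divides 40 < 80; not primitive.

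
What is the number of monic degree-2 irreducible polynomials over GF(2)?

x^(2^2) − x is the product of all monic irreducibles of degree dividing 2; Möbius inversion gives N = (1/2) Σ μ(2/d)·2^d.
Divisors of 2: 1, 2; μ(2/d) for each: -1, 1.
Σ = − 2^1 + 2^2 = 2.
N = 2/2 = 1.

1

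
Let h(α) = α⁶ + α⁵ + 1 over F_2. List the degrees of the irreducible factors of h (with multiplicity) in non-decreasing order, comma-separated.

Roots in F_2: h(0) = 1; h(1) = 1.
Complete factorization: h(α) = (α⁶ + α⁵ + 1).
Factor degrees with multiplicity: 6 = 6.

6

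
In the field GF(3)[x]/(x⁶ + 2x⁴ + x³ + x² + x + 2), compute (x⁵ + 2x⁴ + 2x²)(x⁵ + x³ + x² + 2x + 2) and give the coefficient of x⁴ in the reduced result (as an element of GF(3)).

Multiply in GF(3)[x]: (x⁵ + 2x⁴ + 2x²)·(x⁵ + x³ + x² + 2x + 2) = x¹⁰ + 2x⁹ + x⁸ + 2x⁷ + x⁶ + 2x⁵ + x³ + x².
Reduce using x⁶ ≡ x⁴ + 2x³ + 2x² + 2x + 1 (mod x⁶ + 2x⁴ + x³ + x² + x + 2).
Reduced: x³.

0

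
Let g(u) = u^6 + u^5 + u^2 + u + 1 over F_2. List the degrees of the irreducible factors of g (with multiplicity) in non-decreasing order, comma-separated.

Roots in F_2: g(0) = 1; g(1) = 1.
Complete factorization: g(u) = (u^6 + u^5 + u^2 + u + 1).
Factor degrees with multiplicity: 6 = 6.

6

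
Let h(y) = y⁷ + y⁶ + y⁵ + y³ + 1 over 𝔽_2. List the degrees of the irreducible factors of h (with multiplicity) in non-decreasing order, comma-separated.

2, 2, 3

Roots in 𝔽_2: h(0) = 1; h(1) = 1.
Complete factorization: h(y) = (y² + y + 1)^2·(y³ + y² + 1).
Factor degrees with multiplicity: 2 + 2 + 3 = 7.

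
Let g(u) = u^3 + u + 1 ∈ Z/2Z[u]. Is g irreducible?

Check for roots in Z/2Z: g(0) = 1; g(1) = 1.
No roots. A degree-3 polynomial over a field with no linear factor is irreducible.

Yes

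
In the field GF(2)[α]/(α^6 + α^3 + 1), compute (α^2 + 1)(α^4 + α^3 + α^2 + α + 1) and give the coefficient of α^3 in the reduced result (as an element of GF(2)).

Multiply in GF(2)[α]: (α^2 + 1)·(α^4 + α^3 + α^2 + α + 1) = α^6 + α^5 + α + 1.
Reduce using α^6 ≡ α^3 + 1 (mod α^6 + α^3 + 1).
Reduced: α^5 + α^3 + α.

1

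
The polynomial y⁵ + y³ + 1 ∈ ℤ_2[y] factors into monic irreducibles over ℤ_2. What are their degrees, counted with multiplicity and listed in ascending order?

Write f(y) = y⁵ + y³ + 1.
Roots in ℤ_2: f(0) = 1; f(1) = 1.
Complete factorization: f(y) = (y⁵ + y³ + 1).
Factor degrees with multiplicity: 5 = 5.

5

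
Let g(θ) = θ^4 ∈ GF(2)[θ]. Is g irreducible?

No

Check for roots in GF(2): g(0) = 0 → root; g(1) = 1.
g(0) = 0, so (θ) divides g(θ); g is reducible.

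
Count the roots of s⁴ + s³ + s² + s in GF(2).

2

Write h(s) = s⁴ + s³ + s² + s.
Evaluate at each of the 2 elements of GF(2):
h(0) = 0 → root; h(1) = 0 → root.
Roots: {0, 1}.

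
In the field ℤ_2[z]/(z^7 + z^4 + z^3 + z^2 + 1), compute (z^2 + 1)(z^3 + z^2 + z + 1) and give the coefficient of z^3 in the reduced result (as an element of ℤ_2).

Multiply in ℤ_2[z]: (z^2 + 1)·(z^3 + z^2 + z + 1) = z^5 + z^4 + z + 1.
Reduced: z^5 + z^4 + z + 1.

0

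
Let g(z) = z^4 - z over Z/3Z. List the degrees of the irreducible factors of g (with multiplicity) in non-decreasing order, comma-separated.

1, 1, 1, 1

Roots in Z/3Z: g(0) = 0 → root; g(1) = 0 → root; g(2) = 2.
Linear factors from roots: (z), (z - 1).
Complete factorization: g(z) = (z)·(z - 1)^3.
Factor degrees with multiplicity: 1 + 1 + 1 + 1 = 4.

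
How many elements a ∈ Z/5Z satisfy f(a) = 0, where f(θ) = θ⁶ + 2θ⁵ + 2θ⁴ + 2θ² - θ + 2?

0

Evaluate at each of the 5 elements of Z/5Z:
f(0) = 2; f(1) = 3; f(2) = 3; f(3) = 4; f(4) = 1.
No element is a root.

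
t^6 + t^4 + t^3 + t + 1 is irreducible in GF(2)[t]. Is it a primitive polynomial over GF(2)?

Yes

Write f(t) = t^6 + t^4 + t^3 + t + 1.
|GF(2^6)^×| = 2^6 − 1 = 63. Prime factorization: 63 = 3^2·7.
f is primitive ⇔ t has order 63 in GF(2)[t]/(f), i.e. t^(63/q) ≠ 1 for each prime q | 63.
t^(21) mod f = t^3 + t^2 + t.
t^(9) mod f = t^5 + t^4 + t^2 + 1.
None equal 1, so t has full order 63; f is primitive.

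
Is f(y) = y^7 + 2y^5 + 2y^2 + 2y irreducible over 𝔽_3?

Check for roots in 𝔽_3: f(0) = 0 → root; f(1) = 1; f(2) = 0 → root.
f(0) = 0, so (y) divides f(y); f is reducible.

No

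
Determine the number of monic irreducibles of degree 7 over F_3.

312

By the necklace-counting formula, N_3(7) = (1/7) Σ_{d|7} μ(7/d)·3^d.
Divisors of 7: 1, 7; μ(7/d) for each: -1, 1.
Σ = − 3^1 + 3^7 = 2184.
N = 2184/7 = 312.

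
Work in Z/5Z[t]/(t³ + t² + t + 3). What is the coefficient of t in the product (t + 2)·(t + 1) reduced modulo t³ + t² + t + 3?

3

Multiply in Z/5Z[t]: (t + 2)·(t + 1) = t² + 3t + 2.
Reduced: t² + 3t + 2.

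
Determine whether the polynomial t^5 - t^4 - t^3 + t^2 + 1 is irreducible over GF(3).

Write f(t) = t^5 - t^4 - t^3 + t^2 + 1.
Check for roots in GF(3): f(0) = 1; f(1) = 1; f(2) = 1.
No roots, so no linear factors.
Monic irreducibles of degree 2 over GF(3): t^2 + 1, t^2 + t - 1, t^2 - t - 1.
None of them divide f (all give nonzero remainder).
No irreducible factor of degree ≤ 2 exists, so f is irreducible over GF(3).

Yes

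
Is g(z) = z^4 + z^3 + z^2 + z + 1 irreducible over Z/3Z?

Check for roots in Z/3Z: g(0) = 1; g(1) = 2; g(2) = 1.
No roots, so no linear factors.
Monic irreducibles of degree 2 over GF(3): z^2 + 1, z^2 + z + 2, z^2 + 2z + 2.
None of them divide g (all give nonzero remainder).
No irreducible factor of degree ≤ 2 exists, so g is irreducible over GF(3).

Yes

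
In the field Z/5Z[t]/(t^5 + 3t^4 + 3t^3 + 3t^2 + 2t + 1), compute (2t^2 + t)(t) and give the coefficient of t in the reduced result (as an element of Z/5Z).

0

Multiply in Z/5Z[t]: (2t^2 + t)·(t) = 2t^3 + t^2.
Reduced: 2t^3 + t^2.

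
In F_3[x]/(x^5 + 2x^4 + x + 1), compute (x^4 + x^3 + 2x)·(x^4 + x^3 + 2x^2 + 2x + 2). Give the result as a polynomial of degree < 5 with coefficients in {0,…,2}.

2x^4 + 2x^3 + x^2 + x

Multiply in F_3[x]: (x^4 + x^3 + 2x)·(x^4 + x^3 + 2x^2 + 2x + 2) = x^8 + 2x^7 + x^2 + x.
Reduce using x^5 ≡ x^4 + 2x + 2 (mod x^5 + 2x^4 + x + 1).
Reduced: 2x^4 + 2x^3 + x^2 + x.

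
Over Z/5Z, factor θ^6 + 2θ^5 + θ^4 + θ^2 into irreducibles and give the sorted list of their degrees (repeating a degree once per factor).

1, 1, 1, 1, 2

Write h(θ) = θ^6 + 2θ^5 + θ^4 + θ^2.
Roots in Z/5Z: h(0) = 0 → root; h(1) = 0 → root; h(2) = 3; h(3) = 0 → root; h(4) = 1.
Linear factors from roots: (θ), (θ - 1), (θ + 2).
Complete factorization: h(θ) = (θ + 2)·(θ - 1)·(θ)^2·(θ^2 + θ + 2).
Factor degrees with multiplicity: 1 + 1 + 1 + 1 + 2 = 6.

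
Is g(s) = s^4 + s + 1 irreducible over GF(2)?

Yes

Check for roots in GF(2): g(0) = 1; g(1) = 1.
No roots, so no linear factors.
Monic irreducibles of degree 2 over GF(2): s^2 + s + 1.
None of them divide g (all give nonzero remainder).
No irreducible factor of degree ≤ 2 exists, so g is irreducible over GF(2).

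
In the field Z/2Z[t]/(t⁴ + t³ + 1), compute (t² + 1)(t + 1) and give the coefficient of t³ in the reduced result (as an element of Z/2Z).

1

Multiply in Z/2Z[t]: (t² + 1)·(t + 1) = t³ + t² + t + 1.
Reduced: t³ + t² + t + 1.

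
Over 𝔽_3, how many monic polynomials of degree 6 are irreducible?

By the necklace-counting formula, N_3(6) = (1/6) Σ_{d|6} μ(6/d)·3^d.
Divisors of 6: 1, 2, 3, 6; μ(6/d) for each: 1, -1, -1, 1.
Σ = 3^1 − 3^2 − 3^3 + 3^6 = 696.
N = 696/6 = 116.

116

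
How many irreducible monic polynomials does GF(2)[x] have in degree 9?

56

By the necklace-counting formula, N_2(9) = (1/9) Σ_{d|9} μ(9/d)·2^d.
Divisors of 9: 1, 3, 9; μ(9/d) for each: 0, -1, 1.
Σ = − 2^3 + 2^9 = 504.
N = 504/9 = 56.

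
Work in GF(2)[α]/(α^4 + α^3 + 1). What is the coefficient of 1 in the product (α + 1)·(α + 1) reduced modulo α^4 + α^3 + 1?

Multiply in GF(2)[α]: (α + 1)·(α + 1) = α^2 + 1.
Reduced: α^2 + 1.

1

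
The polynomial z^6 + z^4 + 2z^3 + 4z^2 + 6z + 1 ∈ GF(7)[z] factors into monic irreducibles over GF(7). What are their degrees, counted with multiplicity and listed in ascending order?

Write f(z) = z^6 + z^4 + 2z^3 + 4z^2 + 6z + 1.
Complete factorization: f(z) = (z^6 + z^4 + 2z^3 + 4z^2 + 6z + 1).
Factor degrees with multiplicity: 6 = 6.

6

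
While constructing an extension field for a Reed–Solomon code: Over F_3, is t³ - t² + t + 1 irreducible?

Write h(t) = t³ - t² + t + 1.
Check for roots in F_3: h(0) = 1; h(1) = 2; h(2) = 1.
No roots. A degree-3 polynomial over a field with no linear factor is irreducible.

Yes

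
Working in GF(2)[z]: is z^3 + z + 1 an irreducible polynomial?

Write m(z) = z^3 + z + 1.
Check for roots in GF(2): m(0) = 1; m(1) = 1.
No roots. A degree-3 polynomial over a field with no linear factor is irreducible.

Yes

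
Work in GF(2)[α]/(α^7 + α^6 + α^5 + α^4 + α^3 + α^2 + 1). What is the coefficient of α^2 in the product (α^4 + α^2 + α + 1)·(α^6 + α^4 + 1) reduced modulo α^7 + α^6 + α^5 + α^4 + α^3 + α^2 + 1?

Multiply in GF(2)[α]: (α^4 + α^2 + α + 1)·(α^6 + α^4 + 1) = α^10 + α^7 + α^5 + α^2 + α + 1.
Reduce using α^7 ≡ α^6 + α^5 + α^4 + α^3 + α^2 + 1 (mod α^7 + α^6 + α^5 + α^4 + α^3 + α^2 + 1).
Reduced: α^6 + α^2 + α.

1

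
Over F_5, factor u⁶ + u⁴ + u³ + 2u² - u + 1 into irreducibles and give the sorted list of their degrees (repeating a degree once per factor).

1, 1, 1, 3

Write h(u) = u⁶ + u⁴ + u³ + 2u² - u + 1.
Roots in F_5: h(0) = 1; h(1) = 0 → root; h(2) = 0 → root; h(3) = 3; h(4) = 0 → root.
Linear factors from roots: (u - 1), (u - 2), (u + 1).
Complete factorization: h(u) = (u + 1)·(u - 2)·(u - 1)·(u³ + 2u² + u - 2).
Factor degrees with multiplicity: 1 + 1 + 1 + 3 = 6.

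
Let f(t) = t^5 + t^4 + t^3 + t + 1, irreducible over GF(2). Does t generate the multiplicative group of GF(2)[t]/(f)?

|GF(2^5)^×| = 2^5 − 1 = 31. Prime factorization: 31 = 31.
f is primitive ⇔ t has order 31 in GF(2)[t]/(f), i.e. t^(31/q) ≠ 1 for each prime q | 31.
t^(1) mod f = t.
None equal 1, so t has full order 31; f is primitive.

Yes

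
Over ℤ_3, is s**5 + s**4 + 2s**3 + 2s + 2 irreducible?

Yes

Write P(s) = s**5 + s**4 + 2s**3 + 2s + 2.
Check for roots in ℤ_3: P(0) = 2; P(1) = 2; P(2) = 1.
No roots, so no linear factors.
Monic irreducibles of degree 2 over GF(3): s**2 + 1, s**2 + s + 2, s**2 + 2s + 2.
None of them divide P (all give nonzero remainder).
No irreducible factor of degree ≤ 2 exists, so P is irreducible over GF(3).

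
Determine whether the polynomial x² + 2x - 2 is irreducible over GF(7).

Write g(x) = x² + 2x - 2.
Check for roots in GF(7): g(0) = 5; g(1) = 1; g(2) = 6; g(3) = 6; g(4) = 1; g(5) = 5; g(6) = 4.
No roots. A degree-2 polynomial over a field with no linear factor is irreducible.

Yes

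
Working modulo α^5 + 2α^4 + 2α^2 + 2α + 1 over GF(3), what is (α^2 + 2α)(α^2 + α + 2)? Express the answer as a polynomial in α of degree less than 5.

Multiply in GF(3)[α]: (α^2 + 2α)·(α^2 + α + 2) = α^4 + α^2 + α.
Reduced: α^4 + α^2 + α.

α^4 + α^2 + α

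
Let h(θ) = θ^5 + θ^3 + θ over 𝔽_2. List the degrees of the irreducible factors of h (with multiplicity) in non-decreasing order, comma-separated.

1, 2, 2

Roots in 𝔽_2: h(0) = 0 → root; h(1) = 1.
Linear factors from roots: (θ).
Complete factorization: h(θ) = (θ)·(θ^2 + θ + 1)^2.
Factor degrees with multiplicity: 1 + 2 + 2 = 5.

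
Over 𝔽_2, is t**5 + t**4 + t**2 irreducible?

No

Write h(t) = t**5 + t**4 + t**2.
Check for roots in 𝔽_2: h(0) = 0 → root; h(1) = 1.
h(0) = 0, so (t) divides h(t); h is reducible.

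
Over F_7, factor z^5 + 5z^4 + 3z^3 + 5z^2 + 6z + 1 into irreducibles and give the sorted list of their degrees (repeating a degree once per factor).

Write h(z) = z^5 + 5z^4 + 3z^3 + 5z^2 + 6z + 1.
Linear factors from roots: (z + 6).
Complete factorization: h(z) = (z + 6)·(z^2 + 3z + 1)·(z^2 + 3z + 6).
Factor degrees with multiplicity: 1 + 2 + 2 = 5.

1, 2, 2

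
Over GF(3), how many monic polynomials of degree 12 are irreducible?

44220

x^(3^12) − x is the product of all monic irreducibles of degree dividing 12; Möbius inversion gives N = (1/12) Σ μ(12/d)·3^d.
Divisors of 12: 1, 2, 3, 4, 6, 12; μ(12/d) for each: 0, 1, 0, -1, -1, 1.
Σ = 3^2 − 3^4 − 3^6 + 3^12 = 530640.
N = 530640/12 = 44220.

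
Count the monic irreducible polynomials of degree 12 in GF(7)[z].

By the necklace-counting formula, N_7(12) = (1/12) Σ_{d|12} μ(12/d)·7^d.
Divisors of 12: 1, 2, 3, 4, 6, 12; μ(12/d) for each: 0, 1, 0, -1, -1, 1.
Σ = 7^2 − 7^4 − 7^6 + 7^12 = 13841167200.
N = 13841167200/12 = 1153430600.

1153430600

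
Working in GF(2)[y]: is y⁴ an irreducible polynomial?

No

Write P(y) = y⁴.
Check for roots in GF(2): P(0) = 0 → root; P(1) = 1.
P(0) = 0, so (y) divides P(y); P is reducible.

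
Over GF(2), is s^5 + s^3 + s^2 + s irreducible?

No

Write h(s) = s^5 + s^3 + s^2 + s.
Check for roots in GF(2): h(0) = 0 → root; h(1) = 0 → root.
h(0) = 0, so (s) divides h(s); h is reducible.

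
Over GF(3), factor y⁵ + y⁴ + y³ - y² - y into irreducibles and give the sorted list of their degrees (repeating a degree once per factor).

Write g(y) = y⁵ + y⁴ + y³ - y² - y.
Roots in GF(3): g(0) = 0 → root; g(1) = 1; g(2) = 2.
Linear factors from roots: (y).
Complete factorization: g(y) = (y)·(y⁴ + y³ + y² - y - 1).
Factor degrees with multiplicity: 1 + 4 = 5.

1, 4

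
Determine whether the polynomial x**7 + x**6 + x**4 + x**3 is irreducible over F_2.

Write m(x) = x**7 + x**6 + x**4 + x**3.
Check for roots in F_2: m(0) = 0 → root; m(1) = 0 → root.
m(0) = 0, so (x) divides m(x); m is reducible.

No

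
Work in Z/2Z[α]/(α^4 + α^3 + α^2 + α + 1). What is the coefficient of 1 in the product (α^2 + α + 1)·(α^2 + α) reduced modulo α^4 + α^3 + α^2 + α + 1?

1

Multiply in Z/2Z[α]: (α^2 + α + 1)·(α^2 + α) = α^4 + α.
Reduce using α^4 ≡ α^3 + α^2 + α + 1 (mod α^4 + α^3 + α^2 + α + 1).
Reduced: α^3 + α^2 + 1.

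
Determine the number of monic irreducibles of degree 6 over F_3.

The number of monic irreducibles of degree 6 over GF(3) is (1/6)·Σ_{d∣6} μ(6/d) 3^d.
Divisors of 6: 1, 2, 3, 6; μ(6/d) for each: 1, -1, -1, 1.
Σ = 3^1 − 3^2 − 3^3 + 3^6 = 696.
N = 696/6 = 116.

116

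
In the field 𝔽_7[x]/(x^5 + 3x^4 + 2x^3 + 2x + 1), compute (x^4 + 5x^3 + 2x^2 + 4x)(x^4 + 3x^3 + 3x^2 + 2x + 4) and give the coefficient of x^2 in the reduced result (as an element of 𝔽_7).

Multiply in 𝔽_7[x]: (x^4 + 5x^3 + 2x^2 + 4x)·(x^4 + 3x^3 + 3x^2 + 2x + 4) = x^8 + x^7 + 6x^6 + 6x^5 + 4x^4 + x^3 + 2x^2 + 2x.
Reduce using x^5 ≡ 4x^4 + 5x^3 + 5x + 6 (mod x^5 + 3x^4 + 2x^3 + 2x + 1).
Reduced: 2x^3 + 5x^2 + 4x + 6.

5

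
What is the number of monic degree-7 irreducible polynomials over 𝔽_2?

Gauss's count: N_{2}(7) = (1/7) Σ_{d|7} μ(7/d)·2^d.
Divisors of 7: 1, 7; μ(7/d) for each: -1, 1.
Σ = − 2^1 + 2^7 = 126.
N = 126/7 = 18.

18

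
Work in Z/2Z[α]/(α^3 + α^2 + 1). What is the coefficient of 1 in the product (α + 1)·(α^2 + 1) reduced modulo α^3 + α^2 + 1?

0

Multiply in Z/2Z[α]: (α + 1)·(α^2 + 1) = α^3 + α^2 + α + 1.
Reduce using α^3 ≡ α^2 + 1 (mod α^3 + α^2 + 1).
Reduced: α.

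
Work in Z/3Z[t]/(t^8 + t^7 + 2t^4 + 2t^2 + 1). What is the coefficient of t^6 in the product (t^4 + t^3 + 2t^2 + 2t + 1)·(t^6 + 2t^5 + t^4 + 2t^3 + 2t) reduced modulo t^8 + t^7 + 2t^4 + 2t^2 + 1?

Multiply in Z/3Z[t]: (t^4 + t^3 + 2t^2 + 2t + 1)·(t^6 + 2t^5 + t^4 + 2t^3 + 2t) = t^10 + 2t^8 + t^5 + t^4 + t^2 + 2t.
Reduce using t^8 ≡ 2t^7 + t^4 + t^2 + 2 (mod t^8 + t^7 + 2t^4 + 2t^2 + 1).
Reduced: t^6 + 2t^4 + 2t^3.

1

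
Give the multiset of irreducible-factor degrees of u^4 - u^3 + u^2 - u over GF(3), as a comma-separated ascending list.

1, 1, 2

Write g(u) = u^4 - u^3 + u^2 - u.
Roots in GF(3): g(0) = 0 → root; g(1) = 0 → root; g(2) = 1.
Linear factors from roots: (u), (u - 1).
Complete factorization: g(u) = (u)·(u - 1)·(u^2 + 1).
Factor degrees with multiplicity: 1 + 1 + 2 = 4.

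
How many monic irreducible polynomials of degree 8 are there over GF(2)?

The number of monic irreducibles of degree 8 over GF(2) is (1/8)·Σ_{d∣8} μ(8/d) 2^d.
Divisors of 8: 1, 2, 4, 8; μ(8/d) for each: 0, 0, -1, 1.
Σ = − 2^4 + 2^8 = 240.
N = 240/8 = 30.

30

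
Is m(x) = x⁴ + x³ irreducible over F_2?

No

Check for roots in F_2: m(0) = 0 → root; m(1) = 0 → root.
m(0) = 0, so (x) divides m(x); m is reducible.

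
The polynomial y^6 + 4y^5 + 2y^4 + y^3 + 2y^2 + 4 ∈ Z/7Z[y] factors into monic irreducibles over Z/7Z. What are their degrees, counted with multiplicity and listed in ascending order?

1, 1, 2, 2

Write f(y) = y^6 + 4y^5 + 2y^4 + y^3 + 2y^2 + 4.
Linear factors from roots: (y + 6), (y + 2).
Complete factorization: f(y) = (y + 2)·(y + 6)·(y^2 + 2)·(y^2 + 3y + 6).
Factor degrees with multiplicity: 1 + 1 + 2 + 2 = 6.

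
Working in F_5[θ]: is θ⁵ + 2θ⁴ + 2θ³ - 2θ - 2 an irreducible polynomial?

Write h(θ) = θ⁵ + 2θ⁴ + 2θ³ - 2θ - 2.
Check for roots in F_5: h(0) = 3; h(1) = 1; h(2) = 4; h(3) = 1; h(4) = 4.
No roots, so no linear factors.
Degree-2 irreducible divisors: test the 10 monic irreducibles of degree 2 over GF(5).
None of them divide h (all give nonzero remainder).
No irreducible factor of degree ≤ 2 exists, so h is irreducible over GF(5).

Yes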